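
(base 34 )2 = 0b10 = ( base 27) 2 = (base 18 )2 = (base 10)2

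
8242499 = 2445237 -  - 5797262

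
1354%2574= 1354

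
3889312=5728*679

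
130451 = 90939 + 39512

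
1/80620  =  1/80620 = 0.00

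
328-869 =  - 541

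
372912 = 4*93228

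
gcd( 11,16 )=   1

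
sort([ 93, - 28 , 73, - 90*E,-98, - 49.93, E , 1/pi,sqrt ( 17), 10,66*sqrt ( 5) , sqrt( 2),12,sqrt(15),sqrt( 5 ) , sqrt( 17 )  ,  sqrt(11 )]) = [  -  90*E, - 98, - 49.93,-28,1/pi, sqrt( 2) , sqrt(5) , E , sqrt( 11),  sqrt(15 ),sqrt( 17 ),  sqrt( 17 ), 10,12, 73,93,66 * sqrt( 5 )]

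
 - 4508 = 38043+- 42551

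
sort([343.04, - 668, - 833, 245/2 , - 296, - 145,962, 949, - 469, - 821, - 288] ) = [ - 833, - 821, - 668, - 469, - 296,-288, - 145, 245/2, 343.04, 949,962]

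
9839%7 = 4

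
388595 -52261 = 336334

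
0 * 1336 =0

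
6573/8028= 2191/2676 =0.82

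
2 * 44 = 88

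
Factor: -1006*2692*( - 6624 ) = 17938798848 = 2^8*3^2*23^1*503^1*673^1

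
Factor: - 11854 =-2^1*5927^1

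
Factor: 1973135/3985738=2^(- 1)*5^1 * 337^1 *641^(- 1)*1171^1*3109^(  -  1)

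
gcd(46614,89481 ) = 3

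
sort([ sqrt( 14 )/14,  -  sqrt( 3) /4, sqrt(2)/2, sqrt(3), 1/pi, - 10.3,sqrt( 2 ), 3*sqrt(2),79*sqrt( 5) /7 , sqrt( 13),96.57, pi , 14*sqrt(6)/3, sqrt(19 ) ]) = [ - 10.3, - sqrt ( 3 ) /4,sqrt(14)/14, 1/pi,  sqrt( 2 )/2, sqrt(2), sqrt(3), pi, sqrt(13 ),  3*sqrt(2),sqrt( 19 ),14*sqrt(6)/3,79*sqrt(5 )/7, 96.57]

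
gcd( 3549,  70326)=3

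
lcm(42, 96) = 672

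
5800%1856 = 232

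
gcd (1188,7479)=27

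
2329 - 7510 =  - 5181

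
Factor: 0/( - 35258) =0^1=0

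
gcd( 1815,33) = 33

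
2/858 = 1/429 = 0.00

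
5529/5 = 5529/5 = 1105.80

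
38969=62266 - 23297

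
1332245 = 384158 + 948087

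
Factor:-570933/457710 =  - 2^( - 1)*3^1*5^( - 1)*19^( -1)*79^1 =- 237/190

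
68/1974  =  34/987 = 0.03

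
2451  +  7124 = 9575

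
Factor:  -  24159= - 3^1*8053^1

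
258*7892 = 2036136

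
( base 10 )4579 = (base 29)5cq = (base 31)4NM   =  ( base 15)1554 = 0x11E3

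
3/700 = 3/700 = 0.00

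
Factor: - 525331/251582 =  - 2^(-1 )*19^1*43^1 * 643^1*125791^( - 1)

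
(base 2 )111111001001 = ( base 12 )2409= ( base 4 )333021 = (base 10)4041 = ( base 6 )30413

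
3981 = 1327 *3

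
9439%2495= 1954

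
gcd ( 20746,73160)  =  2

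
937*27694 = 25949278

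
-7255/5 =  - 1451  =  -1451.00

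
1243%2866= 1243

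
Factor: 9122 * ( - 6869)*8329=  - 2^1*4561^1*6869^1*8329^1 = - 521886960922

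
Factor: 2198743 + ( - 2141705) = 57038 = 2^1*19^2*  79^1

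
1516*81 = 122796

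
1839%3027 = 1839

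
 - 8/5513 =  - 1 + 5505/5513   =  -  0.00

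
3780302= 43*87914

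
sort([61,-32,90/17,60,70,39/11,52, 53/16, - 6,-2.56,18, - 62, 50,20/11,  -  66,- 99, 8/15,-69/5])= [ - 99, -66, - 62 ,  -  32,-69/5, - 6, - 2.56, 8/15,  20/11, 53/16, 39/11,90/17,18, 50, 52 , 60,  61,70]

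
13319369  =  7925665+5393704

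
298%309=298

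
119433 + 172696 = 292129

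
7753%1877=245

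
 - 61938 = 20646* ( - 3)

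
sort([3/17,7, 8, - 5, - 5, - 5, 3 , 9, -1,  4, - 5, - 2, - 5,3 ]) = [-5, - 5, - 5  , - 5, - 5, - 2,-1,3/17, 3, 3,4, 7, 8,9] 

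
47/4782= 47/4782 = 0.01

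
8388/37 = 226 + 26/37 = 226.70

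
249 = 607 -358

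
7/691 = 7/691 = 0.01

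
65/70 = 13/14 = 0.93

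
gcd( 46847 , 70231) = 79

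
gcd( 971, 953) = 1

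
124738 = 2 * 62369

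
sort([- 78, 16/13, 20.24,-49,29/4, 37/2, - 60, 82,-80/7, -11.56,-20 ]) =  [ - 78,-60,-49, - 20,-11.56, - 80/7, 16/13, 29/4, 37/2,20.24,82]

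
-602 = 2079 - 2681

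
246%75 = 21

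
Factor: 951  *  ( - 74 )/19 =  - 70374/19= -  2^1*3^1*19^(-1 ) * 37^1*317^1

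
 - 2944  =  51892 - 54836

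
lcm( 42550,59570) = 297850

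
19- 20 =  - 1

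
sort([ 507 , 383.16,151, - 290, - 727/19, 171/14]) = [ - 290, - 727/19,171/14, 151,383.16, 507] 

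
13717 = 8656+5061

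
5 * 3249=16245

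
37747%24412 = 13335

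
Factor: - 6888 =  - 2^3*3^1 * 7^1*41^1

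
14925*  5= 74625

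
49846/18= 24923/9 = 2769.22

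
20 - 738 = -718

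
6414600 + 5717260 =12131860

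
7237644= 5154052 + 2083592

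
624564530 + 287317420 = 911881950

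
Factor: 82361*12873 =1060233153= 3^1 *7^1*613^1*82361^1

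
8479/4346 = 8479/4346 = 1.95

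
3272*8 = 26176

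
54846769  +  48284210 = 103130979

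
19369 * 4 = 77476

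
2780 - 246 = 2534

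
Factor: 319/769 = 11^1*29^1 * 769^( - 1 ) 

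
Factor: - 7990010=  - 2^1*5^1*7^1 * 114143^1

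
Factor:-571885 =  - 5^1*114377^1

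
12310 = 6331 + 5979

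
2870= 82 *35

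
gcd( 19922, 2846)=2846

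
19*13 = 247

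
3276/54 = 60 + 2/3 = 60.67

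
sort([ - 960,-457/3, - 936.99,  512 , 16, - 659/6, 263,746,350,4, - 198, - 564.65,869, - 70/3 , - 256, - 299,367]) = [ - 960 ,  -  936.99,  -  564.65,- 299, - 256, - 198, - 457/3, - 659/6, - 70/3, 4, 16, 263,350, 367,512,  746, 869 ]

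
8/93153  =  8/93153  =  0.00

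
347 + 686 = 1033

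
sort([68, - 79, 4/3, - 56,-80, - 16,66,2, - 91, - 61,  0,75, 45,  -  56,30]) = [ - 91, - 80, - 79, -61, - 56,  -  56, - 16,0, 4/3, 2, 30 , 45, 66,68,75]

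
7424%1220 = 104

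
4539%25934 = 4539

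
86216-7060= 79156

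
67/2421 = 67/2421 = 0.03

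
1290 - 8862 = -7572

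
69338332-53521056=15817276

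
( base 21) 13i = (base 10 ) 522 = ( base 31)GQ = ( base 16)20A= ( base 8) 1012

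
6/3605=6/3605 = 0.00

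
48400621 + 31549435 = 79950056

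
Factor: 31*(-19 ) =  - 19^1*31^1 = - 589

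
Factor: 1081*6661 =7200541 = 23^1 * 47^1*6661^1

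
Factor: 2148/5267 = 2^2*3^1*23^(- 1 )*179^1*229^(-1) 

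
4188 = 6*698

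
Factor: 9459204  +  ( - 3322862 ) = 6136342 = 2^1*29^1*241^1 * 439^1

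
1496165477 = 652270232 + 843895245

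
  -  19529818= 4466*( - 4373)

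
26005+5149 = 31154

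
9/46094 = 9/46094 = 0.00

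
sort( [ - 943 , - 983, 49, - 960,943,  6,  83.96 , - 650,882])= [ - 983 , - 960, - 943, - 650,6, 49,83.96,882, 943]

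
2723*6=16338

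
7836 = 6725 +1111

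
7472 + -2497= 4975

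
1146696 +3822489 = 4969185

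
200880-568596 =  - 367716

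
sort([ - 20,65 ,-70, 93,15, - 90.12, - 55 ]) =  [ - 90.12, - 70,  -  55, - 20,15,  65  ,  93 ] 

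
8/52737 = 8/52737 = 0.00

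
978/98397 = 326/32799 = 0.01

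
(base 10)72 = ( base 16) 48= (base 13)57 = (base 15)4c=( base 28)2g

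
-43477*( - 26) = 1130402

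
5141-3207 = 1934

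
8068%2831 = 2406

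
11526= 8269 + 3257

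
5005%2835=2170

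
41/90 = 41/90= 0.46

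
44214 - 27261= 16953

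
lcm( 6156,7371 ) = 560196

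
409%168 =73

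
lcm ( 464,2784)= 2784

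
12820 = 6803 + 6017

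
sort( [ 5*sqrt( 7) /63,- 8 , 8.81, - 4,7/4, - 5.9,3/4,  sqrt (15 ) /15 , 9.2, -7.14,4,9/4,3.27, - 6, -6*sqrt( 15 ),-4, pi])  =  [ - 6*sqrt(15 ), - 8, - 7.14, - 6, - 5.9, - 4, - 4,5*sqrt(7 ) /63, sqrt( 15)/15,3/4,7/4,  9/4,pi,3.27,  4 , 8.81,9.2] 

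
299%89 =32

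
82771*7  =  579397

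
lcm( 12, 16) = 48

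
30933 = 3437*9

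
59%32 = 27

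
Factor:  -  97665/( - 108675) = 3^( - 2)*5^(-1 ) * 7^( - 1) * 17^1*23^ ( - 1)*383^1 =6511/7245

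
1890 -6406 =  - 4516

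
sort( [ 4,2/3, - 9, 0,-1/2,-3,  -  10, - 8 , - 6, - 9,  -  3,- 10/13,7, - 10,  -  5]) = [ - 10, - 10, - 9, - 9,  -  8,-6, - 5, - 3, - 3, - 10/13, - 1/2,0, 2/3, 4, 7]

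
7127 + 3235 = 10362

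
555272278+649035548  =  1204307826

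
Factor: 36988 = 2^2*7^1 *1321^1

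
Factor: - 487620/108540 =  - 7^1*43^1*67^( - 1 )  =  - 301/67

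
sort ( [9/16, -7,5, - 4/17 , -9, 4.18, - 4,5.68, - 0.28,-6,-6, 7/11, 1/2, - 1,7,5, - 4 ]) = [ - 9, - 7, - 6, - 6,-4, - 4,- 1,-0.28, - 4/17, 1/2, 9/16,7/11, 4.18, 5,  5, 5.68 , 7]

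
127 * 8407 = 1067689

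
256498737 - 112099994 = 144398743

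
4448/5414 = 2224/2707=0.82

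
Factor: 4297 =4297^1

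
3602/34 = 105 + 16/17 = 105.94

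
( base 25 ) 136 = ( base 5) 10311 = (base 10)706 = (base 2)1011000010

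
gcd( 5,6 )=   1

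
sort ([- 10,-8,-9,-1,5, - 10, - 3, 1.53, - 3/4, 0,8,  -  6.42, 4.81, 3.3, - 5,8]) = [ -10, - 10,  -  9 , - 8, - 6.42, - 5 , - 3,  -  1, - 3/4 , 0, 1.53 , 3.3,4.81,  5, 8,8]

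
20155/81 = 20155/81= 248.83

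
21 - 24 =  - 3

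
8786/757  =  11  +  459/757 = 11.61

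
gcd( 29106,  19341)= 63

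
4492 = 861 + 3631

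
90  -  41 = 49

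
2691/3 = 897=897.00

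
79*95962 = 7580998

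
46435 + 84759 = 131194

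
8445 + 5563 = 14008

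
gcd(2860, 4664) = 44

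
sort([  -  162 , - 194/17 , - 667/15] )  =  [-162,-667/15, - 194/17 ] 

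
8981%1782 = 71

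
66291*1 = 66291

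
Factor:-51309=-3^2*5701^1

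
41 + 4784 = 4825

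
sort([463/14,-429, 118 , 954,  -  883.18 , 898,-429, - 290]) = [  -  883.18, - 429,-429, - 290,  463/14,118, 898, 954]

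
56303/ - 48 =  -56303/48 = -  1172.98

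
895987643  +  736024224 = 1632011867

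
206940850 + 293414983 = 500355833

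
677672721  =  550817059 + 126855662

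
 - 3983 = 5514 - 9497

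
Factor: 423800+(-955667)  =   - 531867 = -  3^1*7^1 *19^1 *31^1*43^1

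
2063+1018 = 3081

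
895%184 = 159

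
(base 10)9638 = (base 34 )8bg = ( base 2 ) 10010110100110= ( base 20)141i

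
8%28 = 8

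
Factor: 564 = 2^2*3^1*47^1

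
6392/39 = 6392/39 = 163.90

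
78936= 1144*69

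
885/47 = 885/47 = 18.83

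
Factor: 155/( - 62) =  - 2^( - 1) * 5^1 = - 5/2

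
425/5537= 425/5537 =0.08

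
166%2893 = 166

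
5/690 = 1/138 = 0.01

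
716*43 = 30788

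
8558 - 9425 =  - 867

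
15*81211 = 1218165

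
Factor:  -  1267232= - 2^5*199^2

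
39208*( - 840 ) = -32934720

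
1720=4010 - 2290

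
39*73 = 2847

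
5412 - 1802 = 3610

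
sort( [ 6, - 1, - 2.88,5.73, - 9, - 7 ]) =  [-9, - 7, - 2.88, -1, 5.73, 6] 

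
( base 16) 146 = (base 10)326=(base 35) 9B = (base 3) 110002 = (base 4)11012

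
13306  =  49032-35726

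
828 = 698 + 130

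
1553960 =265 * 5864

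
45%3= 0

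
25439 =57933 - 32494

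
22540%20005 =2535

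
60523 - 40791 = 19732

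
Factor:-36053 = - 31^1*1163^1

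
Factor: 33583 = 11^1*43^1*71^1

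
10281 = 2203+8078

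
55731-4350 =51381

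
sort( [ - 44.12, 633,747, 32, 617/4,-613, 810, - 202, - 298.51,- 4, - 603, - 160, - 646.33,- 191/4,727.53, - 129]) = [-646.33, - 613,-603 , - 298.51, - 202, - 160, - 129, - 191/4, - 44.12,  -  4,32 , 617/4,633, 727.53,747 , 810]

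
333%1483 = 333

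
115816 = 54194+61622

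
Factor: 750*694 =520500 = 2^2*3^1*5^3*347^1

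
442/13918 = 221/6959 = 0.03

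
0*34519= 0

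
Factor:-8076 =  - 2^2*3^1*673^1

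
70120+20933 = 91053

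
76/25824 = 19/6456= 0.00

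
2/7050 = 1/3525 = 0.00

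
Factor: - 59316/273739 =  - 2^2 * 3^1 * 4943^1 *273739^(-1 ) 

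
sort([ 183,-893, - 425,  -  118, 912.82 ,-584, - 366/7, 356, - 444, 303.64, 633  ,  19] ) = [ - 893,  -  584, - 444, - 425 , - 118,-366/7, 19,183 , 303.64,356,633, 912.82]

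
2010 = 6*335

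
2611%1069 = 473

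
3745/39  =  96 + 1/39 = 96.03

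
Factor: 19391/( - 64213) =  - 157^( - 1)*409^(-1 )*19391^1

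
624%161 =141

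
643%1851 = 643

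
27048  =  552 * 49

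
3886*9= 34974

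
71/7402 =71/7402 = 0.01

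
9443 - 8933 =510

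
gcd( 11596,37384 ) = 4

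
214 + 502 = 716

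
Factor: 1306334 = 2^1*29^1*101^1*223^1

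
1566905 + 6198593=7765498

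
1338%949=389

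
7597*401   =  3046397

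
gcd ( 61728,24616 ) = 8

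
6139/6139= 1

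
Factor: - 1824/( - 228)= 2^3= 8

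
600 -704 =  - 104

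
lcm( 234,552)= 21528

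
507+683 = 1190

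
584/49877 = 584/49877= 0.01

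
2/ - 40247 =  - 1+40245/40247= - 0.00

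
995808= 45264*22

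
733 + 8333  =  9066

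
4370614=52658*83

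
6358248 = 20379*312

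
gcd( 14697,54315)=639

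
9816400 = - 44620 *(-220 ) 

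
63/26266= 63/26266 = 0.00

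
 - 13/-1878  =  13/1878 = 0.01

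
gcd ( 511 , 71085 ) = 7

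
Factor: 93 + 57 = 2^1*3^1*  5^2= 150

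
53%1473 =53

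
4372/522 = 8+98/261=8.38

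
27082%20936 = 6146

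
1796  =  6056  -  4260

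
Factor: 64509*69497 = 4483181973 = 3^1 * 21503^1*69497^1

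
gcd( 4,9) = 1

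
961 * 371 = 356531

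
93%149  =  93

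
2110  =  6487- 4377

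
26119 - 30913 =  - 4794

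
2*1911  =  3822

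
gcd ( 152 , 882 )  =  2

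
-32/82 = -1 + 25/41 =- 0.39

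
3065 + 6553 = 9618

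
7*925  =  6475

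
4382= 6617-2235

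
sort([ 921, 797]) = [797,921]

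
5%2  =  1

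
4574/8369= 4574/8369 = 0.55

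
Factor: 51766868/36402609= 2^2*3^( - 1)*19^1*277^1*2459^1*12134203^( - 1 ) 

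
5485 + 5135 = 10620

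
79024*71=5610704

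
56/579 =56/579 = 0.10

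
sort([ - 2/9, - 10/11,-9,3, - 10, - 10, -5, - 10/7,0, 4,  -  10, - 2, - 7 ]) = [ - 10,-10, - 10,- 9, - 7, - 5, - 2, - 10/7, - 10/11 , - 2/9, 0, 3, 4]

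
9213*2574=23714262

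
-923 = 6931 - 7854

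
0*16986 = 0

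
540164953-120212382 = 419952571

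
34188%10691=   2115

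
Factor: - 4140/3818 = -90/83 = - 2^1*3^2*5^1 * 83^( - 1) 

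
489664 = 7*69952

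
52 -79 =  - 27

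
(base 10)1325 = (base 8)2455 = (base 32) 19d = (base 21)302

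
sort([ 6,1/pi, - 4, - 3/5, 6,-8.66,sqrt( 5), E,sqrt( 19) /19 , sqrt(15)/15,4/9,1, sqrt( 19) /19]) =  [ - 8.66,-4, - 3/5,sqrt( 19 )/19 , sqrt(19)/19,sqrt (15) /15, 1/pi, 4/9, 1, sqrt(5), E,6, 6]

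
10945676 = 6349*1724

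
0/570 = 0 = 0.00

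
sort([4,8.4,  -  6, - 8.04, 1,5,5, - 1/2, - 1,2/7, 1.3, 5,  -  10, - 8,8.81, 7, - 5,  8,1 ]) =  [-10, - 8.04, - 8, - 6, - 5,-1, - 1/2, 2/7,1, 1,1.3,4,5,  5,5,7, 8, 8.4, 8.81]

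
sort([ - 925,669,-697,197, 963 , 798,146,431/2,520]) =[ - 925, - 697,146,197,431/2, 520, 669,798, 963]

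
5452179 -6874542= - 1422363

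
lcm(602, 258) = 1806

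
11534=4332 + 7202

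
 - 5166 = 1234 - 6400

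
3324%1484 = 356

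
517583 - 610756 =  - 93173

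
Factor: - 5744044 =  - 2^2*67^1*21433^1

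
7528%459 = 184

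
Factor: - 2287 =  - 2287^1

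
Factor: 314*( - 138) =-2^2*3^1 * 23^1*157^1=- 43332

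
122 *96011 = 11713342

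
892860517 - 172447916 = 720412601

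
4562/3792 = 2281/1896= 1.20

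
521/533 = 521/533 = 0.98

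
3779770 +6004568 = 9784338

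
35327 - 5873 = 29454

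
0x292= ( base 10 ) 658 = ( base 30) ls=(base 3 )220101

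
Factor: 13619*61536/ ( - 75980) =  - 209514696/18995 = - 2^3*3^1*5^( - 1)*29^( - 1)*131^(-1)*641^1 * 13619^1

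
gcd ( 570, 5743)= 1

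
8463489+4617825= 13081314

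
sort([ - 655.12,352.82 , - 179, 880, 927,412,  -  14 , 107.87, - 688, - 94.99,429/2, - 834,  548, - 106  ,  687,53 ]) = [ - 834, - 688, - 655.12, -179, - 106, - 94.99, - 14,53,107.87,  429/2,352.82,  412, 548, 687,880, 927 ]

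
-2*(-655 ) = 1310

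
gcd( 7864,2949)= 983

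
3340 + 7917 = 11257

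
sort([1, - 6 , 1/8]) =[ - 6 , 1/8,1] 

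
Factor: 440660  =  2^2 * 5^1 *11^1*2003^1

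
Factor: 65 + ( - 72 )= -7^1 = - 7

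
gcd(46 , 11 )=1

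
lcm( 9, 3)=9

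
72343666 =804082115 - 731738449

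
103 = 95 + 8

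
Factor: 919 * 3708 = 3407652 = 2^2*3^2*103^1*919^1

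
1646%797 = 52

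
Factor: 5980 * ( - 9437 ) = -2^2*5^1*13^1*23^1*9437^1 = - 56433260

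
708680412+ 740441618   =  1449122030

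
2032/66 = 1016/33 = 30.79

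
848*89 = 75472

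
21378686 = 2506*8531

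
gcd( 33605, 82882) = 1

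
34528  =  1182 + 33346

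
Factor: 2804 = 2^2*701^1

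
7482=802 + 6680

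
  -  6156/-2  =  3078/1 = 3078.00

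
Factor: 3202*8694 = 2^2*3^3*7^1*23^1*1601^1  =  27838188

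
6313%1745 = 1078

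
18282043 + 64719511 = 83001554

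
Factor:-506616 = -2^3* 3^1*11^1*19^1 *101^1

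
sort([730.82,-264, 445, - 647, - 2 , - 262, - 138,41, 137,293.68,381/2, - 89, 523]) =[ - 647, - 264, - 262, - 138, - 89,  -  2, 41, 137,381/2,293.68,  445,  523, 730.82]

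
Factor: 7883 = 7883^1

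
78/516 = 13/86 = 0.15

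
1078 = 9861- 8783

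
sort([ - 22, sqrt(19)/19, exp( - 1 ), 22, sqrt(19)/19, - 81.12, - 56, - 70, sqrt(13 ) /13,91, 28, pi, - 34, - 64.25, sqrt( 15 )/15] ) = [ - 81.12, - 70 , - 64.25, - 56, - 34, - 22, sqrt(19) /19,sqrt( 19) /19,  sqrt( 15)/15, sqrt( 13) /13, exp(  -  1) , pi, 22,28,91]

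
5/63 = 5/63 = 0.08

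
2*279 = 558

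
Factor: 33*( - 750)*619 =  - 15320250 = - 2^1*3^2*5^3*  11^1*619^1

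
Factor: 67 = 67^1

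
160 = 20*8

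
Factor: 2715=3^1*5^1  *181^1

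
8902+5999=14901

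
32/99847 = 32/99847 = 0.00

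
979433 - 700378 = 279055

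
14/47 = 14/47= 0.30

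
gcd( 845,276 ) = 1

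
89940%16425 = 7815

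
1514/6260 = 757/3130 =0.24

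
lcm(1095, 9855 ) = 9855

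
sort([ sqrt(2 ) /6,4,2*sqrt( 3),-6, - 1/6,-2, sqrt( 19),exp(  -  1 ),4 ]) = [ - 6,-2 ,-1/6, sqrt ( 2)/6, exp ( - 1 ),2*sqrt( 3),  4,4 , sqrt( 19 )] 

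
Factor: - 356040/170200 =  - 3^2*5^( - 1)*37^( - 1)*43^1=- 387/185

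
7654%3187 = 1280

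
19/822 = 19/822 = 0.02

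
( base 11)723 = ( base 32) R8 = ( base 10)872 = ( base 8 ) 1550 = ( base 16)368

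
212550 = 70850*3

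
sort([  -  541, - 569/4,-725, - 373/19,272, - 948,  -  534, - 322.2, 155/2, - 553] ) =[ - 948, - 725, - 553 , - 541, - 534,- 322.2, - 569/4, - 373/19, 155/2, 272] 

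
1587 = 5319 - 3732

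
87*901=78387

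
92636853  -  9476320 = 83160533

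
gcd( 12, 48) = 12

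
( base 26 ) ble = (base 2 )1111100111100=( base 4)1330330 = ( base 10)7996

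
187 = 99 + 88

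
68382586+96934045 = 165316631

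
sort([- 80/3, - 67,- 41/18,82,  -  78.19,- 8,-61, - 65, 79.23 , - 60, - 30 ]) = [ - 78.19,-67,-65,-61,- 60 , - 30, - 80/3, -8,-41/18 , 79.23, 82]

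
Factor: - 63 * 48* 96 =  - 290304 = - 2^9*3^4*7^1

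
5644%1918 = 1808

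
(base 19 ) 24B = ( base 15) 38E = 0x329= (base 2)1100101001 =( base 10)809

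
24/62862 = 4/10477 = 0.00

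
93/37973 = 93/37973 = 0.00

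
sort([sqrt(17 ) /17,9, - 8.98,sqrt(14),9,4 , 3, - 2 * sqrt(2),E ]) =[ - 8.98, - 2*sqrt ( 2),sqrt(17)/17, E,3,  sqrt(14 ), 4,9, 9 ]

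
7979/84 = 7979/84 = 94.99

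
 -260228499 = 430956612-691185111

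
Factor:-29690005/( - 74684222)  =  2^( - 1 )*5^1 * 29^( - 1) * 47^( - 1)*27397^( - 1)*5938001^1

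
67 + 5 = 72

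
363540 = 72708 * 5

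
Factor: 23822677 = 181^1*131617^1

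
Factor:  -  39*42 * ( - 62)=2^2*3^2 * 7^1*13^1*31^1= 101556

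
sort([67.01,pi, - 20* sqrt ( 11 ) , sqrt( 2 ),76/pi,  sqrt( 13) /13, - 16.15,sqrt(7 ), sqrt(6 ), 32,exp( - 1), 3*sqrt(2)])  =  [ - 20*sqrt( 11), - 16.15,  sqrt( 13 ) /13,exp(  -  1), sqrt(2 ), sqrt(6 ), sqrt( 7), pi, 3* sqrt( 2 ), 76/pi,32, 67.01]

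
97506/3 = 32502  =  32502.00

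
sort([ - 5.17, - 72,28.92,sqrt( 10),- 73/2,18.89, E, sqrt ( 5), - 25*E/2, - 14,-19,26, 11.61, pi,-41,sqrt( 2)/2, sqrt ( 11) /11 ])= [ - 72,  -  41, -73/2, - 25*E/2, - 19, - 14, -5.17,sqrt (11 ) /11, sqrt( 2)/2, sqrt(5),E,  pi,sqrt(10),11.61,18.89,26, 28.92]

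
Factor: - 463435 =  - 5^1*7^1*13241^1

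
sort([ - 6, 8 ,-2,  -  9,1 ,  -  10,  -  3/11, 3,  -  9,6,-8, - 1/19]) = [ - 10,  -  9,  -  9,-8 , - 6 ,  -  2, - 3/11, - 1/19, 1,3,6, 8 ] 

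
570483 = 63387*9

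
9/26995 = 9/26995 = 0.00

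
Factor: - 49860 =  -2^2*3^2*5^1*277^1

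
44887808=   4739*9472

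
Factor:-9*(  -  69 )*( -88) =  - 54648 = - 2^3*3^3*11^1*23^1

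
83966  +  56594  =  140560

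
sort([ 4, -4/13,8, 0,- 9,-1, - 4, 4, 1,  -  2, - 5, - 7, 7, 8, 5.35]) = [-9, - 7, - 5 ,-4, - 2, - 1, - 4/13, 0,1  ,  4,4,5.35,  7, 8, 8]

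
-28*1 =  - 28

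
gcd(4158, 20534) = 2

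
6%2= 0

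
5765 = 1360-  -4405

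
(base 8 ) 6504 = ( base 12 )1B70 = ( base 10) 3396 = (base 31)3GH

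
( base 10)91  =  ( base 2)1011011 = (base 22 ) 43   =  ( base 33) 2P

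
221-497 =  - 276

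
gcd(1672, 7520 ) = 8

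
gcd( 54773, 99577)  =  1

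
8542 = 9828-1286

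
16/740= 4/185 = 0.02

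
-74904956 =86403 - 74991359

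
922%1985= 922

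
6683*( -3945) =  - 26364435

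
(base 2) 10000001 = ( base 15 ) 89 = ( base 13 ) 9C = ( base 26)4p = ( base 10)129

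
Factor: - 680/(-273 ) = 2^3*3^(-1)*5^1*7^(-1 ) * 13^(-1)*17^1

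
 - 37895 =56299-94194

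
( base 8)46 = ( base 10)38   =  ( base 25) 1D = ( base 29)19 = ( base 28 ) 1A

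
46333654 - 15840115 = 30493539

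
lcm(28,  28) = 28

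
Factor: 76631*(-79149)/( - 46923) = 2021755673/15641 = 7^1 * 3769^1*15641^( - 1 )*76631^1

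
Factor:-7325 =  - 5^2*293^1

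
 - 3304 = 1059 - 4363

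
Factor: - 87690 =  -  2^1 * 3^1*5^1 * 37^1 * 79^1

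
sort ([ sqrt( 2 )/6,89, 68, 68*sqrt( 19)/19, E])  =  [ sqrt(2)/6,E, 68*sqrt( 19 )/19, 68,89 ] 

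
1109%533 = 43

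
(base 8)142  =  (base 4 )1202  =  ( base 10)98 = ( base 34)2U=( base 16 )62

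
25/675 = 1/27 =0.04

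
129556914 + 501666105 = 631223019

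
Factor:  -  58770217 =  - 11^1 * 5342747^1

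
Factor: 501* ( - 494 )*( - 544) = 134636736= 2^6*3^1*13^1*17^1*19^1*167^1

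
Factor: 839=839^1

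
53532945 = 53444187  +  88758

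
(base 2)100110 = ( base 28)1A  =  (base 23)1F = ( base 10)38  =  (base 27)1B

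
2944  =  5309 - 2365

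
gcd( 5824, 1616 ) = 16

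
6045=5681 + 364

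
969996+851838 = 1821834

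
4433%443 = 3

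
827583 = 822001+5582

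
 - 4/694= - 1  +  345/347 = - 0.01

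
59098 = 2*29549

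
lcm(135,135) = 135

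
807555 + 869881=1677436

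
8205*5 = 41025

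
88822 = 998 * 89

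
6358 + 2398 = 8756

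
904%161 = 99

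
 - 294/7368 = -49/1228 = - 0.04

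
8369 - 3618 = 4751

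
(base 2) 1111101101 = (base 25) 1f5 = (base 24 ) 1hl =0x3ED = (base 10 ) 1005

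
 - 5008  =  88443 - 93451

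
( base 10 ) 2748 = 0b101010111100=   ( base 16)abc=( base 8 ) 5274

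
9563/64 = 9563/64 = 149.42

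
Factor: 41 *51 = 3^1*17^1*41^1 = 2091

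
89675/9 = 89675/9 = 9963.89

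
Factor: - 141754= -2^1*70877^1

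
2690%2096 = 594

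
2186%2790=2186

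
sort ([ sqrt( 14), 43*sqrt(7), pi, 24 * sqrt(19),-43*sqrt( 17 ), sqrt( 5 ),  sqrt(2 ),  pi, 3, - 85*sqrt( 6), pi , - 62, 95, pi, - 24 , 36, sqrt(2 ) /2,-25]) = [ - 85*sqrt( 6), - 43*sqrt(17), - 62, - 25, - 24, sqrt(2 )/2, sqrt ( 2),sqrt( 5), 3, pi,pi, pi,pi, sqrt( 14),36, 95,24  *sqrt(19), 43*sqrt (7 ) ] 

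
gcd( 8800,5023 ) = 1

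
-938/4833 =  - 938/4833=- 0.19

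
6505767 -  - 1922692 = 8428459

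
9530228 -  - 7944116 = 17474344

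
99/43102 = 99/43102 = 0.00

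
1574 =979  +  595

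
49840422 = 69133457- 19293035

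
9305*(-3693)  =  -34363365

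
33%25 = 8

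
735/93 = 245/31=7.90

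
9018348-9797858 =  - 779510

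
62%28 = 6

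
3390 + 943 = 4333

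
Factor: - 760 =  - 2^3*5^1*19^1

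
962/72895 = 962/72895 = 0.01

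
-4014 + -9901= -13915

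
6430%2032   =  334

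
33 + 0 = 33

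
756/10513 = 756/10513  =  0.07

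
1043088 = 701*1488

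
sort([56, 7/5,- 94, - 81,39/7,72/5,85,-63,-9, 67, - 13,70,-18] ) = [ - 94,  -  81, - 63,  -  18 , - 13 , - 9,7/5,39/7,72/5  ,  56, 67, 70,85]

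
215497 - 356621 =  - 141124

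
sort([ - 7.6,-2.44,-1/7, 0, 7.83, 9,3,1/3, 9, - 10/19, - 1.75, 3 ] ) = [-7.6, - 2.44,  -  1.75 , - 10/19,-1/7,  0 , 1/3, 3, 3,7.83,9,9 ]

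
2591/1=2591= 2591.00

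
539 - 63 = 476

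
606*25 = 15150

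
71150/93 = 765 + 5/93 = 765.05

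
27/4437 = 3/493= 0.01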